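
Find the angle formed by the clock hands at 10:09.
Hour hand position: 10 x 30 + 9 x 0.5 = 304.5 degrees
Minute hand position: 9 x 6 = 54 degrees
Difference: |304.5 - 54| = 250.5 degrees
Since 250.5 > 180, the smaller angle is 360 - 250.5 = 109.5 degrees

Final answer: 109.5 degrees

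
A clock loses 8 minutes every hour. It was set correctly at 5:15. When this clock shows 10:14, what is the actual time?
For every 60 true minutes, the faulty clock advances 52 minutes, so 1 faulty-clock minute corresponds to 60/52 true minutes.
From 5:15 to 10:14 on the faulty dial is 299 minutes.
True elapsed: 299 x 60/52 = 345 minutes = 5 hours and 45 minutes.
True time: 5:15 + 5 hours and 45 minutes = 11:00.

Final answer: 11:00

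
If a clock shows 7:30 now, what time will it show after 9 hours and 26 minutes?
Starting time: 7:30
Adding 26 minutes to 30 minutes: 30 + 26 = 56 minutes
Adding 9 hours: 7 + 9 = 16 - 12 = 4
Final time: 4:56

Final answer: 4:56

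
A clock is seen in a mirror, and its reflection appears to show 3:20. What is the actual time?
Reflection across the vertical (12-6) axis maps a hand at angle A degrees to (360 - A) degrees, which sends a reading of T minutes past 12:00 to (720 - T) minutes past 12:00.
Mirror reads 3:20 = 200 minutes past 12:00.
Actual time: (720 - 200) mod 720 = 520 minutes = 8:40.

Final answer: 8:40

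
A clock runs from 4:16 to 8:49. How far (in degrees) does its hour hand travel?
The hour hand moves 0.5 degrees per minute.
Time elapsed: 8:49 - 4:16 = 273 minutes
Angular displacement: 273 x 0.5 = 136.5 degrees

Final answer: 136.5 degrees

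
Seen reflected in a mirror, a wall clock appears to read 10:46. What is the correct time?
Reflection across the vertical (12-6) axis maps a hand at angle A degrees to (360 - A) degrees, which sends a reading of T minutes past 12:00 to (720 - T) minutes past 12:00.
Mirror reads 10:46 = 646 minutes past 12:00.
Actual time: (720 - 646) mod 720 = 74 minutes = 1:14.

Final answer: 1:14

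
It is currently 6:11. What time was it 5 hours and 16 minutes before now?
Starting time: 6:11 = 371 total minutes past 12:00
Subtracting: 5 hours and 16 minutes = 316 minutes
371 - 316 = 55 minutes
= 55 minutes past 12:00 = 12:55

Final answer: 12:55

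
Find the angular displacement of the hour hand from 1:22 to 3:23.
The hour hand moves 0.5 degrees per minute.
Time elapsed: 3:23 - 1:22 = 121 minutes
Angular displacement: 121 x 0.5 = 60.5 degrees

Final answer: 60.5 degrees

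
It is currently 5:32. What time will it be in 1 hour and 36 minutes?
Starting time: 5:32
Adding 36 minutes to 32 minutes: 32 + 36 = 68 minutes = 1 hour and 8 minutes
Adding 1 hour: 5 + 1 + 1 (carry) = 7
Final time: 7:08

Final answer: 7:08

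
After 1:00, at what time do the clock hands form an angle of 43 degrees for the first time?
At t minutes past 1:00, the hour hand is at 30 x 1 + 0.5t degrees and the minute hand is at 6t degrees.
The smaller angle between them is 43 degrees when |30H - 5.5t| = 43 or |30H - 5.5t| = 317.
With H = 1, solve 30 x 1 - 5.5t = +/- target for each target:
  t = (30 x 1 - 43) / 5.5 = -2.36 (outside (0, 60))
  t = (30 x 1 + 43) / 5.5 = 13.27
  t = (30 x 1 - 317) / 5.5 = -52.18 (outside (0, 60))
  t = (30 x 1 + 317) / 5.5 = 63.09 (outside (0, 60))
Valid solutions in (0, 60): {13.27} minutes.
The first occurrence is t = 13.27 minutes.
The hands form a 43-degree angle at 13.27 minutes past 1:00.

Final answer: 13.27 minutes past 1:00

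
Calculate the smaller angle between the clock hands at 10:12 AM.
Hour hand position: 10 x 30 + 12 x 0.5 = 306 degrees
Minute hand position: 12 x 6 = 72 degrees
Difference: |306 - 72| = 234 degrees
Since 234 > 180, the smaller angle is 360 - 234 = 126 degrees

Final answer: 126 degrees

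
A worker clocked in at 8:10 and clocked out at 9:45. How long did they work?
From 8:10 to 9:45:
(9 x 60 + 45) - (8 x 60 + 10) = 585 - 490 = 95 minutes
= 1 hour and 35 minutes

Final answer: 1 hour and 35 minutes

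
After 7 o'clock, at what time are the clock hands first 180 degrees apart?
For hands to be 180 degrees apart: |30H - 5.5t| = 180
With H = 7: t = (30 x 7 + 180)/5.5 = 70.91 or t = (30 x 7 - 180)/5.5 = 5.45
First valid solution (0 < t < 60): t = 5.45 minutes
The hands are opposite at 5.45 minutes past 7:00.

Final answer: 5.45 minutes past 7:00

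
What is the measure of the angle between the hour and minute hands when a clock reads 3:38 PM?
Hour hand position: 3 x 30 + 38 x 0.5 = 109 degrees
Minute hand position: 38 x 6 = 228 degrees
Difference: |109 - 228| = 119 degrees
The angle between the hands is 119 degrees

Final answer: 119 degrees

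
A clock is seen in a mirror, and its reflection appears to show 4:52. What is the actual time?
Reflection across the vertical (12-6) axis maps a hand at angle A degrees to (360 - A) degrees, which sends a reading of T minutes past 12:00 to (720 - T) minutes past 12:00.
Mirror reads 4:52 = 292 minutes past 12:00.
Actual time: (720 - 292) mod 720 = 428 minutes = 7:08.

Final answer: 7:08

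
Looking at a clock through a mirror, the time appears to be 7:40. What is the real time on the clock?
Reflection across the vertical (12-6) axis maps a hand at angle A degrees to (360 - A) degrees, which sends a reading of T minutes past 12:00 to (720 - T) minutes past 12:00.
Mirror reads 7:40 = 460 minutes past 12:00.
Actual time: (720 - 460) mod 720 = 260 minutes = 4:20.

Final answer: 4:20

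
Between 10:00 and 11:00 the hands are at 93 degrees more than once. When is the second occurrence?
At t minutes past 10:00, the hour hand is at 30 x 10 + 0.5t degrees and the minute hand is at 6t degrees.
The smaller angle between them is 93 degrees when |30H - 5.5t| = 93 or |30H - 5.5t| = 267.
With H = 10, solve 30 x 10 - 5.5t = +/- target for each target:
  t = (30 x 10 - 93) / 5.5 = 37.64
  t = (30 x 10 + 93) / 5.5 = 71.45 (outside (0, 60))
  t = (30 x 10 - 267) / 5.5 = 6
  t = (30 x 10 + 267) / 5.5 = 103.09 (outside (0, 60))
Valid solutions in (0, 60): {6, 37.64} minutes.
The second occurrence is t = 37.64 minutes.
The hands form a 93-degree angle at 37.64 minutes past 10:00.

Final answer: 37.64 minutes past 10:00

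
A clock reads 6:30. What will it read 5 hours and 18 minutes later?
Starting time: 6:30
Adding 18 minutes to 30 minutes: 30 + 18 = 48 minutes
Adding 5 hours: 6 + 5 = 11
Final time: 11:48

Final answer: 11:48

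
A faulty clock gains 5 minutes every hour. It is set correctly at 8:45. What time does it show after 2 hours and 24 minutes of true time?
For every 60 true minutes, the faulty clock advances 60 + 5 = 65 minutes.
True elapsed: 2 hours and 24 minutes = 144 minutes.
Faulty clock advances: 144 x 65/60 = 156 minutes (drift: 12 minutes ahead).
Shown time: 8:45 + 156 minutes = 11:21.

Final answer: 11:21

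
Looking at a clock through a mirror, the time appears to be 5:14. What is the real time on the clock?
Reflection across the vertical (12-6) axis maps a hand at angle A degrees to (360 - A) degrees, which sends a reading of T minutes past 12:00 to (720 - T) minutes past 12:00.
Mirror reads 5:14 = 314 minutes past 12:00.
Actual time: (720 - 314) mod 720 = 406 minutes = 6:46.

Final answer: 6:46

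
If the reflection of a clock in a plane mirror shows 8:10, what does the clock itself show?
Reflection across the vertical (12-6) axis maps a hand at angle A degrees to (360 - A) degrees, which sends a reading of T minutes past 12:00 to (720 - T) minutes past 12:00.
Mirror reads 8:10 = 490 minutes past 12:00.
Actual time: (720 - 490) mod 720 = 230 minutes = 3:50.

Final answer: 3:50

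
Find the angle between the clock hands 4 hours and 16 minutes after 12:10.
First find the time 4 hours and 16 minutes after 12:10.
Total minutes: 12 x 60 + 10 + 4 x 60 + 16 = 986.
986 mod 720 = 266 minutes = 4:26.
Now compute the angle at 4:26:
Hour hand: 4 x 30 + 26 x 0.5 = 133 degrees
Minute hand: 26 x 6 = 156 degrees
Difference: |133 - 156| = 23 degrees
The angle is 23 degrees

Final answer: 23 degrees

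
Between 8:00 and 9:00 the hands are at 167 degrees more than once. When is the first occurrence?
At t minutes past 8:00, the hour hand is at 30 x 8 + 0.5t degrees and the minute hand is at 6t degrees.
The smaller angle between them is 167 degrees when |30H - 5.5t| = 167 or |30H - 5.5t| = 193.
With H = 8, solve 30 x 8 - 5.5t = +/- target for each target:
  t = (30 x 8 - 167) / 5.5 = 13.27
  t = (30 x 8 + 167) / 5.5 = 74 (outside (0, 60))
  t = (30 x 8 - 193) / 5.5 = 8.55
  t = (30 x 8 + 193) / 5.5 = 78.73 (outside (0, 60))
Valid solutions in (0, 60): {8.55, 13.27} minutes.
The first occurrence is t = 8.55 minutes.
The hands form a 167-degree angle at 8.55 minutes past 8:00.

Final answer: 8.55 minutes past 8:00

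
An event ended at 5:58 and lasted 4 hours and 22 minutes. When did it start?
Starting time: 5:58 = 358 total minutes past 12:00
Subtracting: 4 hours and 22 minutes = 262 minutes
358 - 262 = 96 minutes
= 1 hour and 36 minutes past 12:00 = 1:36

Final answer: 1:36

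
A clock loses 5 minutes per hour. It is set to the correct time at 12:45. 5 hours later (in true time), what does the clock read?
For every 60 true minutes, the faulty clock advances 60 - 5 = 55 minutes.
True elapsed: 5 hours = 300 minutes.
Faulty clock advances: 300 x 55/60 = 275 minutes (drift: 25 minutes behind).
Shown time: 12:45 + 275 minutes = 5:20.

Final answer: 5:20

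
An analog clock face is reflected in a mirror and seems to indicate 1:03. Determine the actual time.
Reflection across the vertical (12-6) axis maps a hand at angle A degrees to (360 - A) degrees, which sends a reading of T minutes past 12:00 to (720 - T) minutes past 12:00.
Mirror reads 1:03 = 63 minutes past 12:00.
Actual time: (720 - 63) mod 720 = 657 minutes = 10:57.

Final answer: 10:57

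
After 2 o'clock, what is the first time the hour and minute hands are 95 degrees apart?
At t minutes past 2:00, the hour hand is at 30 x 2 + 0.5t degrees and the minute hand is at 6t degrees.
The smaller angle between them is 95 degrees when |30H - 5.5t| = 95 or |30H - 5.5t| = 265.
With H = 2, solve 30 x 2 - 5.5t = +/- target for each target:
  t = (30 x 2 - 95) / 5.5 = -6.36 (outside (0, 60))
  t = (30 x 2 + 95) / 5.5 = 28.18
  t = (30 x 2 - 265) / 5.5 = -37.27 (outside (0, 60))
  t = (30 x 2 + 265) / 5.5 = 59.09
Valid solutions in (0, 60): {28.18, 59.09} minutes.
The first occurrence is t = 28.18 minutes.
The hands form a 95-degree angle at 28.18 minutes past 2:00.

Final answer: 28.18 minutes past 2:00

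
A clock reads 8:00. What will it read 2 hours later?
Starting time: 8:00
Adding 0 minutes to 0 minutes: 0 + 0 = 0 minutes
Adding 2 hours: 8 + 2 = 10
Final time: 10:00

Final answer: 10:00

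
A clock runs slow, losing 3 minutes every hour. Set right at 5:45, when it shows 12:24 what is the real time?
For every 60 true minutes, the faulty clock advances 57 minutes, so 1 faulty-clock minute corresponds to 60/57 true minutes.
From 5:45 to 12:24 on the faulty dial is 399 minutes.
True elapsed: 399 x 60/57 = 420 minutes = 7 hours.
True time: 5:45 + 7 hours = 12:45.

Final answer: 12:45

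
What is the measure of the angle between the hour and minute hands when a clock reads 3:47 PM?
Hour hand position: 3 x 30 + 47 x 0.5 = 113.5 degrees
Minute hand position: 47 x 6 = 282 degrees
Difference: |113.5 - 282| = 168.5 degrees
The angle between the hands is 168.5 degrees

Final answer: 168.5 degrees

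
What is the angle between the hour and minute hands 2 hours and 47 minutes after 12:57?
First find the time 2 hours and 47 minutes after 12:57.
Total minutes: 12 x 60 + 57 + 2 x 60 + 47 = 944.
944 mod 720 = 224 minutes = 3:44.
Now compute the angle at 3:44:
Hour hand: 3 x 30 + 44 x 0.5 = 112 degrees
Minute hand: 44 x 6 = 264 degrees
Difference: |112 - 264| = 152 degrees
The angle is 152 degrees

Final answer: 152 degrees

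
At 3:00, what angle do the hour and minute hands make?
Hour hand position: 3 x 30 + 0 x 0.5 = 90 degrees
Minute hand position: 0 x 6 = 0 degrees
Difference: |90 - 0| = 90 degrees
The angle between the hands is 90 degrees

Final answer: 90 degrees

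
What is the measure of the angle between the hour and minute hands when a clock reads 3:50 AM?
Hour hand position: 3 x 30 + 50 x 0.5 = 115 degrees
Minute hand position: 50 x 6 = 300 degrees
Difference: |115 - 300| = 185 degrees
Since 185 > 180, the smaller angle is 360 - 185 = 175 degrees

Final answer: 175 degrees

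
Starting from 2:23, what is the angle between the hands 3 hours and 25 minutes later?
First find the time 3 hours and 25 minutes after 2:23.
Total minutes: 2 x 60 + 23 + 3 x 60 + 25 = 348.
348 mod 720 = 348 minutes = 5:48.
Now compute the angle at 5:48:
Hour hand: 5 x 30 + 48 x 0.5 = 174 degrees
Minute hand: 48 x 6 = 288 degrees
Difference: |174 - 288| = 114 degrees
The angle is 114 degrees

Final answer: 114 degrees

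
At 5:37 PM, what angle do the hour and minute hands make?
Hour hand position: 5 x 30 + 37 x 0.5 = 168.5 degrees
Minute hand position: 37 x 6 = 222 degrees
Difference: |168.5 - 222| = 53.5 degrees
The angle between the hands is 53.5 degrees

Final answer: 53.5 degrees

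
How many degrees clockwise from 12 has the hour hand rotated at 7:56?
The hour hand moves 30 degrees per hour and 0.5 degrees per minute.
At 7:56: (7) x 30 + 56 x 0.5 = 210 + 28 = 238 degrees

Final answer: 238 degrees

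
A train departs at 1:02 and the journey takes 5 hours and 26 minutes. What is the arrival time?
Starting time: 1:02
Adding 26 minutes to 2 minutes: 2 + 26 = 28 minutes
Adding 5 hours: 1 + 5 = 6
Final time: 6:28

Final answer: 6:28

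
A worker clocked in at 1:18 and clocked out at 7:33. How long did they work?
From 1:18 to 7:33:
(7 x 60 + 33) - (1 x 60 + 18) = 453 - 78 = 375 minutes
= 6 hours and 15 minutes

Final answer: 6 hours and 15 minutes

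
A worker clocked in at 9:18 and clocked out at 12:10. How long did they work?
From 9:18 to 12:10:
(12 x 60 + 10) - (9 x 60 + 18) = 730 - 558 = 172 minutes
= 2 hours and 52 minutes

Final answer: 2 hours and 52 minutes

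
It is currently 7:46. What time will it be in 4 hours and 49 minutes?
Starting time: 7:46
Adding 49 minutes to 46 minutes: 46 + 49 = 95 minutes = 1 hour and 35 minutes
Adding 4 hours: 7 + 4 + 1 (carry) = 12
Final time: 12:35

Final answer: 12:35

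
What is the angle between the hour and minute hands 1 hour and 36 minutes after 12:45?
First find the time 1 hour and 36 minutes after 12:45.
Total minutes: 12 x 60 + 45 + 1 x 60 + 36 = 861.
861 mod 720 = 141 minutes = 2:21.
Now compute the angle at 2:21:
Hour hand: 2 x 30 + 21 x 0.5 = 70.5 degrees
Minute hand: 21 x 6 = 126 degrees
Difference: |70.5 - 126| = 55.5 degrees
The angle is 55.5 degrees

Final answer: 55.5 degrees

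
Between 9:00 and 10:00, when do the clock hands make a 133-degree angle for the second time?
At t minutes past 9:00, the hour hand is at 30 x 9 + 0.5t degrees and the minute hand is at 6t degrees.
The smaller angle between them is 133 degrees when |30H - 5.5t| = 133 or |30H - 5.5t| = 227.
With H = 9, solve 30 x 9 - 5.5t = +/- target for each target:
  t = (30 x 9 - 133) / 5.5 = 24.91
  t = (30 x 9 + 133) / 5.5 = 73.27 (outside (0, 60))
  t = (30 x 9 - 227) / 5.5 = 7.82
  t = (30 x 9 + 227) / 5.5 = 90.36 (outside (0, 60))
Valid solutions in (0, 60): {7.82, 24.91} minutes.
The second occurrence is t = 24.91 minutes.
The hands form a 133-degree angle at 24.91 minutes past 9:00.

Final answer: 24.91 minutes past 9:00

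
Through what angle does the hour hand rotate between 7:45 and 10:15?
The hour hand moves 0.5 degrees per minute.
Time elapsed: 10:15 - 7:45 = 150 minutes
Angular displacement: 150 x 0.5 = 75 degrees

Final answer: 75 degrees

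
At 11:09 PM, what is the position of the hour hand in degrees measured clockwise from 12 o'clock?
The hour hand moves 30 degrees per hour and 0.5 degrees per minute.
At 11:09: (11) x 30 + 9 x 0.5 = 330 + 4.5 = 334.5 degrees

Final answer: 334.5 degrees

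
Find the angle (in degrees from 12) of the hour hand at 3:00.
The hour hand moves 30 degrees per hour and 0.5 degrees per minute.
At 3:00: (3) x 30 + 0 x 0.5 = 90 + 0 = 90 degrees

Final answer: 90 degrees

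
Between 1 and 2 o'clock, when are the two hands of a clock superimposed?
The minute hand gains 5.5 degrees per minute on the hour hand.
At 1:00, the hour hand is at 30 degrees and the minute hand is at 0 degrees.
The gap is 30 degrees. Time to close: 30/5.5 = 60 x 1/11 = 5.45 minutes.
The hands overlap at 5.45 minutes past 1:00.

Final answer: 5.45 minutes past 1:00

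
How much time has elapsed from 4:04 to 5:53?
From 4:04 to 5:53:
(5 x 60 + 53) - (4 x 60 + 4) = 353 - 244 = 109 minutes
= 1 hour and 49 minutes

Final answer: 1 hour and 49 minutes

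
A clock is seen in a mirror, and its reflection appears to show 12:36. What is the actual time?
Reflection across the vertical (12-6) axis maps a hand at angle A degrees to (360 - A) degrees, which sends a reading of T minutes past 12:00 to (720 - T) minutes past 12:00.
Mirror reads 12:36 = 36 minutes past 12:00.
Actual time: (720 - 36) mod 720 = 684 minutes = 11:24.

Final answer: 11:24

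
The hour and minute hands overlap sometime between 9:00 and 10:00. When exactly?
The minute hand gains 5.5 degrees per minute on the hour hand.
At 9:00, the hour hand is at 270 degrees and the minute hand is at 0 degrees.
The gap is 270 degrees. Time to close: 270/5.5 = 60 x 9/11 = 49.09 minutes.
The hands overlap at 49.09 minutes past 9:00.

Final answer: 49.09 minutes past 9:00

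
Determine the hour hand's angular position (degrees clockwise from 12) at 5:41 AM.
The hour hand moves 30 degrees per hour and 0.5 degrees per minute.
At 5:41: (5) x 30 + 41 x 0.5 = 150 + 20.5 = 170.5 degrees

Final answer: 170.5 degrees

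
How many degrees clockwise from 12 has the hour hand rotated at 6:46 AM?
The hour hand moves 30 degrees per hour and 0.5 degrees per minute.
At 6:46: (6) x 30 + 46 x 0.5 = 180 + 23 = 203 degrees

Final answer: 203 degrees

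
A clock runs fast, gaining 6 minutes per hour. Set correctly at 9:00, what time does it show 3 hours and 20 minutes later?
For every 60 true minutes, the faulty clock advances 60 + 6 = 66 minutes.
True elapsed: 3 hours and 20 minutes = 200 minutes.
Faulty clock advances: 200 x 66/60 = 220 minutes (drift: 20 minutes ahead).
Shown time: 9:00 + 220 minutes = 12:40.

Final answer: 12:40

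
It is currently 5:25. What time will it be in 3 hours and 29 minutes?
Starting time: 5:25
Adding 29 minutes to 25 minutes: 25 + 29 = 54 minutes
Adding 3 hours: 5 + 3 = 8
Final time: 8:54

Final answer: 8:54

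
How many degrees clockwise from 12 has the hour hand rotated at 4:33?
The hour hand moves 30 degrees per hour and 0.5 degrees per minute.
At 4:33: (4) x 30 + 33 x 0.5 = 120 + 16.5 = 136.5 degrees

Final answer: 136.5 degrees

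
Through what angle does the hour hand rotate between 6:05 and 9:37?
The hour hand moves 0.5 degrees per minute.
Time elapsed: 9:37 - 6:05 = 212 minutes
Angular displacement: 212 x 0.5 = 106 degrees

Final answer: 106 degrees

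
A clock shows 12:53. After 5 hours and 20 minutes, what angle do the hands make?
First find the time 5 hours and 20 minutes after 12:53.
Total minutes: 12 x 60 + 53 + 5 x 60 + 20 = 1093.
1093 mod 720 = 373 minutes = 6:13.
Now compute the angle at 6:13:
Hour hand: 6 x 30 + 13 x 0.5 = 186.5 degrees
Minute hand: 13 x 6 = 78 degrees
Difference: |186.5 - 78| = 108.5 degrees
The angle is 108.5 degrees

Final answer: 108.5 degrees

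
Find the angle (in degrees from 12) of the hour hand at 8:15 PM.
The hour hand moves 30 degrees per hour and 0.5 degrees per minute.
At 8:15: (8) x 30 + 15 x 0.5 = 240 + 7.5 = 247.5 degrees

Final answer: 247.5 degrees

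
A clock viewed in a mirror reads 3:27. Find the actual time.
Reflection across the vertical (12-6) axis maps a hand at angle A degrees to (360 - A) degrees, which sends a reading of T minutes past 12:00 to (720 - T) minutes past 12:00.
Mirror reads 3:27 = 207 minutes past 12:00.
Actual time: (720 - 207) mod 720 = 513 minutes = 8:33.

Final answer: 8:33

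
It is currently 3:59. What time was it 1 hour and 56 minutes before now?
Starting time: 3:59 = 239 total minutes past 12:00
Subtracting: 1 hour and 56 minutes = 116 minutes
239 - 116 = 123 minutes
= 2 hours and 3 minutes past 12:00 = 2:03

Final answer: 2:03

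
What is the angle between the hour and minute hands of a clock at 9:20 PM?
Hour hand position: 9 x 30 + 20 x 0.5 = 280 degrees
Minute hand position: 20 x 6 = 120 degrees
Difference: |280 - 120| = 160 degrees
The angle between the hands is 160 degrees

Final answer: 160 degrees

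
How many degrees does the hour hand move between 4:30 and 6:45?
The hour hand moves 0.5 degrees per minute.
Time elapsed: 6:45 - 4:30 = 135 minutes
Angular displacement: 135 x 0.5 = 67.5 degrees

Final answer: 67.5 degrees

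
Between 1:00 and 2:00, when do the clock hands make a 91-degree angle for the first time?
At t minutes past 1:00, the hour hand is at 30 x 1 + 0.5t degrees and the minute hand is at 6t degrees.
The smaller angle between them is 91 degrees when |30H - 5.5t| = 91 or |30H - 5.5t| = 269.
With H = 1, solve 30 x 1 - 5.5t = +/- target for each target:
  t = (30 x 1 - 91) / 5.5 = -11.09 (outside (0, 60))
  t = (30 x 1 + 91) / 5.5 = 22
  t = (30 x 1 - 269) / 5.5 = -43.45 (outside (0, 60))
  t = (30 x 1 + 269) / 5.5 = 54.36
Valid solutions in (0, 60): {22, 54.36} minutes.
The first occurrence is t = 22 minutes.
The hands form a 91-degree angle at 22 minutes past 1:00.

Final answer: 22 minutes past 1:00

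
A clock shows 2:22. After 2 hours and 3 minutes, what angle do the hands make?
First find the time 2 hours and 3 minutes after 2:22.
Total minutes: 2 x 60 + 22 + 2 x 60 + 3 = 265.
265 mod 720 = 265 minutes = 4:25.
Now compute the angle at 4:25:
Hour hand: 4 x 30 + 25 x 0.5 = 132.5 degrees
Minute hand: 25 x 6 = 150 degrees
Difference: |132.5 - 150| = 17.5 degrees
The angle is 17.5 degrees

Final answer: 17.5 degrees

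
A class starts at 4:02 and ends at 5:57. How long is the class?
From 4:02 to 5:57:
(5 x 60 + 57) - (4 x 60 + 2) = 357 - 242 = 115 minutes
= 1 hour and 55 minutes

Final answer: 1 hour and 55 minutes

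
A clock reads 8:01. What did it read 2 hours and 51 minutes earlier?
Starting time: 8:01 = 481 total minutes past 12:00
Subtracting: 2 hours and 51 minutes = 171 minutes
481 - 171 = 310 minutes
= 5 hours and 10 minutes past 12:00 = 5:10

Final answer: 5:10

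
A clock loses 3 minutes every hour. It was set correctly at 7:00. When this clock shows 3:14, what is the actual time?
For every 60 true minutes, the faulty clock advances 57 minutes, so 1 faulty-clock minute corresponds to 60/57 true minutes.
From 7:00 to 3:14 on the faulty dial is 494 minutes.
True elapsed: 494 x 60/57 = 520 minutes = 8 hours and 40 minutes.
True time: 7:00 + 8 hours and 40 minutes = 3:40.

Final answer: 3:40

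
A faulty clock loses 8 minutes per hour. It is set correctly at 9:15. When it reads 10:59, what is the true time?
For every 60 true minutes, the faulty clock advances 52 minutes, so 1 faulty-clock minute corresponds to 60/52 true minutes.
From 9:15 to 10:59 on the faulty dial is 104 minutes.
True elapsed: 104 x 60/52 = 120 minutes = 2 hours.
True time: 9:15 + 2 hours = 11:15.

Final answer: 11:15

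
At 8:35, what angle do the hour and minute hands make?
Hour hand position: 8 x 30 + 35 x 0.5 = 257.5 degrees
Minute hand position: 35 x 6 = 210 degrees
Difference: |257.5 - 210| = 47.5 degrees
The angle between the hands is 47.5 degrees

Final answer: 47.5 degrees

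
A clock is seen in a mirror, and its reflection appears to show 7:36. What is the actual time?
Reflection across the vertical (12-6) axis maps a hand at angle A degrees to (360 - A) degrees, which sends a reading of T minutes past 12:00 to (720 - T) minutes past 12:00.
Mirror reads 7:36 = 456 minutes past 12:00.
Actual time: (720 - 456) mod 720 = 264 minutes = 4:24.

Final answer: 4:24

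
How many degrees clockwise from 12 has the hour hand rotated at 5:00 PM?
The hour hand moves 30 degrees per hour and 0.5 degrees per minute.
At 5:00: (5) x 30 + 0 x 0.5 = 150 + 0 = 150 degrees

Final answer: 150 degrees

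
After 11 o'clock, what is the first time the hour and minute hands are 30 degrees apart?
At t minutes past 11:00, the hour hand is at 30 x 11 + 0.5t degrees and the minute hand is at 6t degrees.
The smaller angle between them is 30 degrees when |30H - 5.5t| = 30 or |30H - 5.5t| = 330.
With H = 11, solve 30 x 11 - 5.5t = +/- target for each target:
  t = (30 x 11 - 30) / 5.5 = 54.55
  t = (30 x 11 + 30) / 5.5 = 65.45 (outside (0, 60))
  t = (30 x 11 - 330) / 5.5 = 0 (outside (0, 60))
  t = (30 x 11 + 330) / 5.5 = 120 (outside (0, 60))
Valid solutions in (0, 60): {54.55} minutes.
The first occurrence is t = 54.55 minutes.
The hands form a 30-degree angle at 54.55 minutes past 11:00.

Final answer: 54.55 minutes past 11:00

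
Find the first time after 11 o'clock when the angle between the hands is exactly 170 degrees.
At t minutes past 11:00, the hour hand is at 30 x 11 + 0.5t degrees and the minute hand is at 6t degrees.
The smaller angle between them is 170 degrees when |30H - 5.5t| = 170 or |30H - 5.5t| = 190.
With H = 11, solve 30 x 11 - 5.5t = +/- target for each target:
  t = (30 x 11 - 170) / 5.5 = 29.09
  t = (30 x 11 + 170) / 5.5 = 90.91 (outside (0, 60))
  t = (30 x 11 - 190) / 5.5 = 25.45
  t = (30 x 11 + 190) / 5.5 = 94.55 (outside (0, 60))
Valid solutions in (0, 60): {25.45, 29.09} minutes.
The first occurrence is t = 25.45 minutes.
The hands form a 170-degree angle at 25.45 minutes past 11:00.

Final answer: 25.45 minutes past 11:00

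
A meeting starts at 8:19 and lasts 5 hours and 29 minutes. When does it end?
Starting time: 8:19
Adding 29 minutes to 19 minutes: 19 + 29 = 48 minutes
Adding 5 hours: 8 + 5 = 13 - 12 = 1
Final time: 1:48

Final answer: 1:48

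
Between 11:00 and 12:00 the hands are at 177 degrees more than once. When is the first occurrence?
At t minutes past 11:00, the hour hand is at 30 x 11 + 0.5t degrees and the minute hand is at 6t degrees.
The smaller angle between them is 177 degrees when |30H - 5.5t| = 177 or |30H - 5.5t| = 183.
With H = 11, solve 30 x 11 - 5.5t = +/- target for each target:
  t = (30 x 11 - 177) / 5.5 = 27.82
  t = (30 x 11 + 177) / 5.5 = 92.18 (outside (0, 60))
  t = (30 x 11 - 183) / 5.5 = 26.73
  t = (30 x 11 + 183) / 5.5 = 93.27 (outside (0, 60))
Valid solutions in (0, 60): {26.73, 27.82} minutes.
The first occurrence is t = 26.73 minutes.
The hands form a 177-degree angle at 26.73 minutes past 11:00.

Final answer: 26.73 minutes past 11:00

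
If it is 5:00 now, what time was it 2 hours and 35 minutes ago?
Starting time: 5:00 = 300 total minutes past 12:00
Subtracting: 2 hours and 35 minutes = 155 minutes
300 - 155 = 145 minutes
= 2 hours and 25 minutes past 12:00 = 2:25

Final answer: 2:25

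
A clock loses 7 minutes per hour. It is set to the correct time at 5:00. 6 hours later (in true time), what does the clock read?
For every 60 true minutes, the faulty clock advances 60 - 7 = 53 minutes.
True elapsed: 6 hours = 360 minutes.
Faulty clock advances: 360 x 53/60 = 318 minutes (drift: 42 minutes behind).
Shown time: 5:00 + 318 minutes = 10:18.

Final answer: 10:18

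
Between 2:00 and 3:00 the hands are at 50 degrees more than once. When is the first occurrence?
At t minutes past 2:00, the hour hand is at 30 x 2 + 0.5t degrees and the minute hand is at 6t degrees.
The smaller angle between them is 50 degrees when |30H - 5.5t| = 50 or |30H - 5.5t| = 310.
With H = 2, solve 30 x 2 - 5.5t = +/- target for each target:
  t = (30 x 2 - 50) / 5.5 = 1.82
  t = (30 x 2 + 50) / 5.5 = 20
  t = (30 x 2 - 310) / 5.5 = -45.45 (outside (0, 60))
  t = (30 x 2 + 310) / 5.5 = 67.27 (outside (0, 60))
Valid solutions in (0, 60): {1.82, 20} minutes.
The first occurrence is t = 1.82 minutes.
The hands form a 50-degree angle at 1.82 minutes past 2:00.

Final answer: 1.82 minutes past 2:00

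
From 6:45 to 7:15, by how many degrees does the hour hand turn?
The hour hand moves 0.5 degrees per minute.
Time elapsed: 7:15 - 6:45 = 30 minutes
Angular displacement: 30 x 0.5 = 15 degrees

Final answer: 15 degrees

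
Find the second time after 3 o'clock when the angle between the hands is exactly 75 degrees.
At t minutes past 3:00, the hour hand is at 30 x 3 + 0.5t degrees and the minute hand is at 6t degrees.
The smaller angle between them is 75 degrees when |30H - 5.5t| = 75 or |30H - 5.5t| = 285.
With H = 3, solve 30 x 3 - 5.5t = +/- target for each target:
  t = (30 x 3 - 75) / 5.5 = 2.73
  t = (30 x 3 + 75) / 5.5 = 30
  t = (30 x 3 - 285) / 5.5 = -35.45 (outside (0, 60))
  t = (30 x 3 + 285) / 5.5 = 68.18 (outside (0, 60))
Valid solutions in (0, 60): {2.73, 30} minutes.
The second occurrence is t = 30 minutes.
The hands form a 75-degree angle at 30 minutes past 3:00.

Final answer: 30 minutes past 3:00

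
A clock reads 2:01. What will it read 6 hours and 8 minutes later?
Starting time: 2:01
Adding 8 minutes to 1 minute: 1 + 8 = 9 minutes
Adding 6 hours: 2 + 6 = 8
Final time: 8:09

Final answer: 8:09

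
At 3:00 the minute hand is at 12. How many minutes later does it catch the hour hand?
The minute hand gains 5.5 degrees per minute on the hour hand.
At 3:00, the hour hand is at 90 degrees and the minute hand is at 0 degrees.
The gap is 90 degrees. Time to close: 90/5.5 = 60 x 3/11 = 16.36 minutes.
The hands overlap at 16.36 minutes past 3:00.

Final answer: 16.36 minutes past 3:00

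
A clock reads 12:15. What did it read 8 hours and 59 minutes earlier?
Starting time: 12:15 = 15 total minutes past 12:00
Subtracting: 8 hours and 59 minutes = 539 minutes
15 - 539 = -524 (negative, add 12 hours = 720) = 196 minutes
= 3 hours and 16 minutes past 12:00 = 3:16

Final answer: 3:16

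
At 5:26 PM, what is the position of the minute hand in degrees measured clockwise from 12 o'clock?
The minute hand moves 6 degrees per minute.
At 5:26: 26 x 6 = 156 degrees

Final answer: 156 degrees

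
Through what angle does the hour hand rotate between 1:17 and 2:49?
The hour hand moves 0.5 degrees per minute.
Time elapsed: 2:49 - 1:17 = 92 minutes
Angular displacement: 92 x 0.5 = 46 degrees

Final answer: 46 degrees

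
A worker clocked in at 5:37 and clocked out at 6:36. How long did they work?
From 5:37 to 6:36:
(6 x 60 + 36) - (5 x 60 + 37) = 396 - 337 = 59 minutes
= 59 minutes

Final answer: 59 minutes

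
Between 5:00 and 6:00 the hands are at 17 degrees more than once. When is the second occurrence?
At t minutes past 5:00, the hour hand is at 30 x 5 + 0.5t degrees and the minute hand is at 6t degrees.
The smaller angle between them is 17 degrees when |30H - 5.5t| = 17 or |30H - 5.5t| = 343.
With H = 5, solve 30 x 5 - 5.5t = +/- target for each target:
  t = (30 x 5 - 17) / 5.5 = 24.18
  t = (30 x 5 + 17) / 5.5 = 30.36
  t = (30 x 5 - 343) / 5.5 = -35.09 (outside (0, 60))
  t = (30 x 5 + 343) / 5.5 = 89.64 (outside (0, 60))
Valid solutions in (0, 60): {24.18, 30.36} minutes.
The second occurrence is t = 30.36 minutes.
The hands form a 17-degree angle at 30.36 minutes past 5:00.

Final answer: 30.36 minutes past 5:00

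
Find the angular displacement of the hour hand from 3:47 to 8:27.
The hour hand moves 0.5 degrees per minute.
Time elapsed: 8:27 - 3:47 = 280 minutes
Angular displacement: 280 x 0.5 = 140 degrees

Final answer: 140 degrees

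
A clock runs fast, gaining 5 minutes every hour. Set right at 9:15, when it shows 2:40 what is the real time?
For every 60 true minutes, the faulty clock advances 65 minutes, so 1 faulty-clock minute corresponds to 60/65 true minutes.
From 9:15 to 2:40 on the faulty dial is 325 minutes.
True elapsed: 325 x 60/65 = 300 minutes = 5 hours.
True time: 9:15 + 5 hours = 2:15.

Final answer: 2:15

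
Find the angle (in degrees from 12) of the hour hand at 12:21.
The hour hand moves 30 degrees per hour and 0.5 degrees per minute.
At 12:21: (0) x 30 + 21 x 0.5 = 0 + 10.5 = 10.5 degrees

Final answer: 10.5 degrees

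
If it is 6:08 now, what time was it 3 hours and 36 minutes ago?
Starting time: 6:08 = 368 total minutes past 12:00
Subtracting: 3 hours and 36 minutes = 216 minutes
368 - 216 = 152 minutes
= 2 hours and 32 minutes past 12:00 = 2:32

Final answer: 2:32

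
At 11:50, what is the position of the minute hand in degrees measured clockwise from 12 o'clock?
The minute hand moves 6 degrees per minute.
At 11:50: 50 x 6 = 300 degrees

Final answer: 300 degrees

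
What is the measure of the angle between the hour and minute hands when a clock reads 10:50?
Hour hand position: 10 x 30 + 50 x 0.5 = 325 degrees
Minute hand position: 50 x 6 = 300 degrees
Difference: |325 - 300| = 25 degrees
The angle between the hands is 25 degrees

Final answer: 25 degrees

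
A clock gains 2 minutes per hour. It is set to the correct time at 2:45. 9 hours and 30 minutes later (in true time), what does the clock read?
For every 60 true minutes, the faulty clock advances 60 + 2 = 62 minutes.
True elapsed: 9 hours and 30 minutes = 570 minutes.
Faulty clock advances: 570 x 62/60 = 589 minutes (drift: 19 minutes ahead).
Shown time: 2:45 + 589 minutes = 12:34.

Final answer: 12:34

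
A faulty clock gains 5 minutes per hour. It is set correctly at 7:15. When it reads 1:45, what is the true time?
For every 60 true minutes, the faulty clock advances 65 minutes, so 1 faulty-clock minute corresponds to 60/65 true minutes.
From 7:15 to 1:45 on the faulty dial is 390 minutes.
True elapsed: 390 x 60/65 = 360 minutes = 6 hours.
True time: 7:15 + 6 hours = 1:15.

Final answer: 1:15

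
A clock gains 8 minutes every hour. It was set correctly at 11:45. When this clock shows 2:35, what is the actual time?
For every 60 true minutes, the faulty clock advances 68 minutes, so 1 faulty-clock minute corresponds to 60/68 true minutes.
From 11:45 to 2:35 on the faulty dial is 170 minutes.
True elapsed: 170 x 60/68 = 150 minutes = 2 hours and 30 minutes.
True time: 11:45 + 2 hours and 30 minutes = 2:15.

Final answer: 2:15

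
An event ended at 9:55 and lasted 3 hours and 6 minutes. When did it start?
Starting time: 9:55 = 595 total minutes past 12:00
Subtracting: 3 hours and 6 minutes = 186 minutes
595 - 186 = 409 minutes
= 6 hours and 49 minutes past 12:00 = 6:49

Final answer: 6:49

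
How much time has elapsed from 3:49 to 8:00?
From 3:49 to 8:00:
(8 x 60 + 0) - (3 x 60 + 49) = 480 - 229 = 251 minutes
= 4 hours and 11 minutes

Final answer: 4 hours and 11 minutes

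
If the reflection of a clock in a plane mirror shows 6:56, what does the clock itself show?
Reflection across the vertical (12-6) axis maps a hand at angle A degrees to (360 - A) degrees, which sends a reading of T minutes past 12:00 to (720 - T) minutes past 12:00.
Mirror reads 6:56 = 416 minutes past 12:00.
Actual time: (720 - 416) mod 720 = 304 minutes = 5:04.

Final answer: 5:04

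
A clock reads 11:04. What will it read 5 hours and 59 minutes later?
Starting time: 11:04
Adding 59 minutes to 4 minutes: 4 + 59 = 63 minutes = 1 hour and 3 minutes
Adding 5 hours: 11 + 5 + 1 (carry) = 17 - 12 = 5
Final time: 5:03

Final answer: 5:03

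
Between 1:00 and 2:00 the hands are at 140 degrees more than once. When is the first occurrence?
At t minutes past 1:00, the hour hand is at 30 x 1 + 0.5t degrees and the minute hand is at 6t degrees.
The smaller angle between them is 140 degrees when |30H - 5.5t| = 140 or |30H - 5.5t| = 220.
With H = 1, solve 30 x 1 - 5.5t = +/- target for each target:
  t = (30 x 1 - 140) / 5.5 = -20 (outside (0, 60))
  t = (30 x 1 + 140) / 5.5 = 30.91
  t = (30 x 1 - 220) / 5.5 = -34.55 (outside (0, 60))
  t = (30 x 1 + 220) / 5.5 = 45.45
Valid solutions in (0, 60): {30.91, 45.45} minutes.
The first occurrence is t = 30.91 minutes.
The hands form a 140-degree angle at 30.91 minutes past 1:00.

Final answer: 30.91 minutes past 1:00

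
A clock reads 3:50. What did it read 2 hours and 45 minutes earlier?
Starting time: 3:50 = 230 total minutes past 12:00
Subtracting: 2 hours and 45 minutes = 165 minutes
230 - 165 = 65 minutes
= 1 hour and 5 minutes past 12:00 = 1:05

Final answer: 1:05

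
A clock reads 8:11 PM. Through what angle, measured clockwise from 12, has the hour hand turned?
The hour hand moves 30 degrees per hour and 0.5 degrees per minute.
At 8:11: (8) x 30 + 11 x 0.5 = 240 + 5.5 = 245.5 degrees

Final answer: 245.5 degrees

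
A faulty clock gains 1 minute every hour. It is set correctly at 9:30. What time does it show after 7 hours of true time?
For every 60 true minutes, the faulty clock advances 60 + 1 = 61 minutes.
True elapsed: 7 hours = 420 minutes.
Faulty clock advances: 420 x 61/60 = 427 minutes (drift: 7 minutes ahead).
Shown time: 9:30 + 427 minutes = 4:37.

Final answer: 4:37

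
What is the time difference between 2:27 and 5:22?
From 2:27 to 5:22:
(5 x 60 + 22) - (2 x 60 + 27) = 322 - 147 = 175 minutes
= 2 hours and 55 minutes

Final answer: 2 hours and 55 minutes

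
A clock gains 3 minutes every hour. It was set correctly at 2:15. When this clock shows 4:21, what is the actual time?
For every 60 true minutes, the faulty clock advances 63 minutes, so 1 faulty-clock minute corresponds to 60/63 true minutes.
From 2:15 to 4:21 on the faulty dial is 126 minutes.
True elapsed: 126 x 60/63 = 120 minutes = 2 hours.
True time: 2:15 + 2 hours = 4:15.

Final answer: 4:15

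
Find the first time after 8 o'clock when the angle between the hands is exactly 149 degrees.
At t minutes past 8:00, the hour hand is at 30 x 8 + 0.5t degrees and the minute hand is at 6t degrees.
The smaller angle between them is 149 degrees when |30H - 5.5t| = 149 or |30H - 5.5t| = 211.
With H = 8, solve 30 x 8 - 5.5t = +/- target for each target:
  t = (30 x 8 - 149) / 5.5 = 16.55
  t = (30 x 8 + 149) / 5.5 = 70.73 (outside (0, 60))
  t = (30 x 8 - 211) / 5.5 = 5.27
  t = (30 x 8 + 211) / 5.5 = 82 (outside (0, 60))
Valid solutions in (0, 60): {5.27, 16.55} minutes.
The first occurrence is t = 5.27 minutes.
The hands form a 149-degree angle at 5.27 minutes past 8:00.

Final answer: 5.27 minutes past 8:00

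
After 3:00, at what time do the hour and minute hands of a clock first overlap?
The minute hand gains 5.5 degrees per minute on the hour hand.
At 3:00, the hour hand is at 90 degrees and the minute hand is at 0 degrees.
The gap is 90 degrees. Time to close: 90/5.5 = 60 x 3/11 = 16.36 minutes.
The hands overlap at 16.36 minutes past 3:00.

Final answer: 16.36 minutes past 3:00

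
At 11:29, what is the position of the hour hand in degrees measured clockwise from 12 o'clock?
The hour hand moves 30 degrees per hour and 0.5 degrees per minute.
At 11:29: (11) x 30 + 29 x 0.5 = 330 + 14.5 = 344.5 degrees

Final answer: 344.5 degrees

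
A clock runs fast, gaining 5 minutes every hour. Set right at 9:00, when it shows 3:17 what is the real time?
For every 60 true minutes, the faulty clock advances 65 minutes, so 1 faulty-clock minute corresponds to 60/65 true minutes.
From 9:00 to 3:17 on the faulty dial is 377 minutes.
True elapsed: 377 x 60/65 = 348 minutes = 5 hours and 48 minutes.
True time: 9:00 + 5 hours and 48 minutes = 2:48.

Final answer: 2:48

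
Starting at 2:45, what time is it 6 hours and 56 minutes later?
Starting time: 2:45
Adding 56 minutes to 45 minutes: 45 + 56 = 101 minutes = 1 hour and 41 minutes
Adding 6 hours: 2 + 6 + 1 (carry) = 9
Final time: 9:41

Final answer: 9:41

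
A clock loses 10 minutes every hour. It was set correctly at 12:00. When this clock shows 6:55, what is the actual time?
For every 60 true minutes, the faulty clock advances 50 minutes, so 1 faulty-clock minute corresponds to 60/50 true minutes.
From 12:00 to 6:55 on the faulty dial is 415 minutes.
True elapsed: 415 x 60/50 = 498 minutes = 8 hours and 18 minutes.
True time: 12:00 + 8 hours and 18 minutes = 8:18.

Final answer: 8:18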